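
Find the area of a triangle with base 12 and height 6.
Area = (1/2) * base * height
Area = (1/2) * 12 * 6
Area = 36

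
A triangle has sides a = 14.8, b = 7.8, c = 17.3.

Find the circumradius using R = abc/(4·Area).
s = (a+b+c)/2 = 19.95
Area = √(s(s-a)(s-b)(s-c)) = √(19.95·5.15·12.15·2.65) = 57.5157
R = abc/(4·Area) = (14.8·7.8·17.3)/(4·57.5157) = 1997.112/230.0628 = 8.681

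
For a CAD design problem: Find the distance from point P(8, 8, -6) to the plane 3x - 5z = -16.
d = |3(8) + 0(8) + (-5)(-6) - (-16)| / √(3² + 0² + (-5)²) = 70/√34 = 12.0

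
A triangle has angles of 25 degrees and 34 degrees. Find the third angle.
Sum of angles in a triangle = 180 degrees
Third angle = 180 - 25 - 34
Third angle = 121 degrees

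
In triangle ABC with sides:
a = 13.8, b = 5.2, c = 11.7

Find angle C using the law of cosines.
cos(C) = (a² + b² - c²)/(2ab)
cos(C) = (13.8² + 5.2² - 11.7²)/(2·13.8·5.2) = 80.59/143.52 = 0.561525
C = arccos(0.561525) = 55.84°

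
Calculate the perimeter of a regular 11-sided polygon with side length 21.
Perimeter = number of sides * side length
Perimeter = 11 * 21
Perimeter = 231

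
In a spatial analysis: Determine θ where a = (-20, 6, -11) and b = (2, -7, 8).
a·b = -170, |a|² = 557, |b|² = 117
cos θ = -170/√65169 ≈ -0.6659
θ ≈ 131.8°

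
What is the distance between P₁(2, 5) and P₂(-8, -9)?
Using the distance formula: d = sqrt((x₂-x₁)² + (y₂-y₁)²)
dx = (-8) - 2 = -10
dy = (-9) - 5 = -14
d = sqrt((-10)² + (-14)²) = sqrt(100 + 196) = sqrt(296) = 17.20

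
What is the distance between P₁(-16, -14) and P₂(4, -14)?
Using the distance formula: d = sqrt((x₂-x₁)² + (y₂-y₁)²)
dx = 4 - (-16) = 20
dy = (-14) - (-14) = 0
d = sqrt(20² + 0²) = sqrt(400 + 0) = sqrt(400) = 20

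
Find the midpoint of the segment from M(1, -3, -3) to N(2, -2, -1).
Midpoint = ((1+2)/2, (-3-2)/2, (-3-1)/2) = (1.5, -2.5, -2)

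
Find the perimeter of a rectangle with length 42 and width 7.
Perimeter = 2 * (length + width)
Perimeter = 2 * (42 + 7)
Perimeter = 2 * 49
Perimeter = 98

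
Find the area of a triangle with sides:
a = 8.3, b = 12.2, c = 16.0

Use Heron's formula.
s = (a+b+c)/2 = (8.3+12.2+16.0)/2 = 18.25
A = √(s(s-a)(s-b)(s-c)) = √(18.25·9.95·6.05·2.25)
A = √2471.86 = 49.72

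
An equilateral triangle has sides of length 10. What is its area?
Area = (sqrt(3)/4) * s²
Area = (sqrt(3)/4) * 10²
Area = (sqrt(3)/4) * 100
Area = 43.30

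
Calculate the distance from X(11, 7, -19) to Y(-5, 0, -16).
d = √[(-16)² + (-7)² + (3)²] = √314 = 17.72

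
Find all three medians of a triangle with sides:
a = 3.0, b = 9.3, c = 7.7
Using m_x = ½√(2y² + 2z² - x²):
m_a = ½√(2·9.3² + 2·7.7² - 3.0²) = ½√282.56 = 8.405
m_b = ½√(2·3.0² + 2·7.7² - 9.3²) = ½√50.09 = 3.539
m_c = ½√(2·3.0² + 2·9.3² - 7.7²) = ½√131.69 = 5.738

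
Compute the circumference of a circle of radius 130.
Circumference = 2 * pi * r
Circumference = 2 * pi * 130
Circumference = 816.81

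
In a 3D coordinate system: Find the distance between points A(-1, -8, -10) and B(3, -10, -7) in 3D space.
d = √[(4)² + (-2)² + (3)²] = √29 = 5.385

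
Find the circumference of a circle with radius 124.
Circumference = 2 * pi * r
Circumference = 2 * pi * 124
Circumference = 779.11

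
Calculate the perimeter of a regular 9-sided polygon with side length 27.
Perimeter = number of sides * side length
Perimeter = 9 * 27
Perimeter = 243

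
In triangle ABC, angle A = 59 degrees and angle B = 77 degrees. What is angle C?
Sum of angles in a triangle = 180 degrees
Third angle = 180 - 59 - 77
Third angle = 44 degrees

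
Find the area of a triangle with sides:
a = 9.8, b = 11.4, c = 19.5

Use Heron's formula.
s = (a+b+c)/2 = (9.8+11.4+19.5)/2 = 20.35
A = √(s(s-a)(s-b)(s-c)) = √(20.35·10.55·8.95·0.85)
A = √1633.27 = 40.41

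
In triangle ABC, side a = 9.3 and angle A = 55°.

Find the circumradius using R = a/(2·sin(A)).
R = a/(2·sin(A)) = 9.3/(2·sin(55°))
R = 9.3/(2·0.819152) = 9.3/1.638304 = 5.677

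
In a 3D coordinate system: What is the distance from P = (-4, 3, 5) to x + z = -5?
d = |1(-4) + 0(3) + 1(5) - (-5)| / √(1² + 0² + 1²) = 6/√2 = 4.243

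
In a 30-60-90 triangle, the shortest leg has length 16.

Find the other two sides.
Long leg = 16√3 = 27.71, Hypotenuse = 32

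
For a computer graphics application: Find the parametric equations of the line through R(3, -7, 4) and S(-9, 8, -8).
Direction vector d = S - R = (-12, 15, -12)
x = 3 - 12t, y = -7 + 15t, z = 4 - 12t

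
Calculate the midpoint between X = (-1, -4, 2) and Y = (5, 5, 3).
Midpoint = ((-1+5)/2, (-4+5)/2, (2+3)/2) = (2, 0.5, 2.5)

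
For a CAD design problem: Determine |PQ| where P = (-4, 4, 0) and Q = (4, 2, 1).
d = √[(8)² + (-2)² + (1)²] = √69 = 8.307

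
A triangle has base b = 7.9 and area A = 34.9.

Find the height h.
A = ½bh  →  h = 2A/b
h = 2·34.9/7.9 = 8.835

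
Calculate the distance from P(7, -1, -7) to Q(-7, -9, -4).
d = √[(-14)² + (-8)² + (3)²] = √269 = 16.4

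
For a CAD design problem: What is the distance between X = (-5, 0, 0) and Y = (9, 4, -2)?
d = √[(14)² + (4)² + (-2)²] = √216 = 14.7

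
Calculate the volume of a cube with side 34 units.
Volume = s³
Volume = 34³
Volume = 39304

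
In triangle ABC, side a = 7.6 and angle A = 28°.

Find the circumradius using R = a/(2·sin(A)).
R = a/(2·sin(A)) = 7.6/(2·sin(28°))
R = 7.6/(2·0.469472) = 7.6/0.938943 = 8.094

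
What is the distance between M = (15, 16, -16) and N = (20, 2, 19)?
d = √[(5)² + (-14)² + (35)²] = √1446 = 38.03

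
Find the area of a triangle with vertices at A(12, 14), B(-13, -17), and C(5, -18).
Using the coordinate formula: Area = (1/2)|x₁(y₂-y₃) + x₂(y₃-y₁) + x₃(y₁-y₂)|
Area = (1/2)|12((-17)-(-18)) + (-13)((-18)-14) + 5(14-(-17))|
Area = (1/2)|12*1 + (-13)*(-32) + 5*31|
Area = (1/2)|12 + 416 + 155|
Area = (1/2)*583 = 291.50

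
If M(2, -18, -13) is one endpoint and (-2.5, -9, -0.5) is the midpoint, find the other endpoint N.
N = (2×(-2.5) - 2, 2×(-9) - (-18), 2×(-0.5) - (-13)) = (-7, 0, 12)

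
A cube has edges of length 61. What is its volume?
Volume = s³
Volume = 61³
Volume = 226981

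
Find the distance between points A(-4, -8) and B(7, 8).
Using the distance formula: d = sqrt((x₂-x₁)² + (y₂-y₁)²)
dx = 7 - (-4) = 11
dy = 8 - (-8) = 16
d = sqrt(11² + 16²) = sqrt(121 + 256) = sqrt(377) = 19.42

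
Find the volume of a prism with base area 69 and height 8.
Volume = base area * height
Volume = 69 * 8
Volume = 552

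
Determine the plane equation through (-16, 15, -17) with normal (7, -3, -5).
d = n·P = (7)(-16) + (-3)(15) + (-5)(-17) = -72
Plane: 7x - 3y - 5z = -72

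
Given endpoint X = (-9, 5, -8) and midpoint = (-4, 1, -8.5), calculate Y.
Y = (2×(-4) - (-9), 2×1 - 5, 2×(-8.5) - (-8)) = (1, -3, -9)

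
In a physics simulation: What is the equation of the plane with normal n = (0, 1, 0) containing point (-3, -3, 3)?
d = n·P = (0)(-3) + (1)(-3) + (0)(3) = -3
Plane: y = -3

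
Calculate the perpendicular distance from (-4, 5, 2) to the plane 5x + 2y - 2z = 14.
d = |5(-4) + 2(5) + (-2)(2) - (14)| / √(5² + 2² + (-2)²) = 28/√33 = 4.874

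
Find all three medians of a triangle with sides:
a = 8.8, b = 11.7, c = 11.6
Using m_x = ½√(2y² + 2z² - x²):
m_a = ½√(2·11.7² + 2·11.6² - 8.8²) = ½√465.46 = 10.79
m_b = ½√(2·8.8² + 2·11.6² - 11.7²) = ½√287.11 = 8.472
m_c = ½√(2·8.8² + 2·11.7² - 11.6²) = ½√294.1 = 8.575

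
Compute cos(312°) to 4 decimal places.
cos(312 degrees) = 0.6691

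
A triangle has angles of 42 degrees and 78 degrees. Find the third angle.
Sum of angles in a triangle = 180 degrees
Third angle = 180 - 42 - 78
Third angle = 60 degrees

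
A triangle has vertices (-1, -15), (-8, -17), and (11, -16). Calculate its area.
Using the coordinate formula: Area = (1/2)|x₁(y₂-y₃) + x₂(y₃-y₁) + x₃(y₁-y₂)|
Area = (1/2)|(-1)((-17)-(-16)) + (-8)((-16)-(-15)) + 11((-15)-(-17))|
Area = (1/2)|(-1)*(-1) + (-8)*(-1) + 11*2|
Area = (1/2)|1 + 8 + 22|
Area = (1/2)*31 = 15.50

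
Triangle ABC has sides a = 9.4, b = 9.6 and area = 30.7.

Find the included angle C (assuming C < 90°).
Area = ½ab·sin(C)  →  sin(C) = 2·Area/(ab)
sin(C) = 2·30.7/(9.4·9.6) = 0.680408
C = arcsin(0.680408) = 42.88°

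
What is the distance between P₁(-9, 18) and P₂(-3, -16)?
Using the distance formula: d = sqrt((x₂-x₁)² + (y₂-y₁)²)
dx = (-3) - (-9) = 6
dy = (-16) - 18 = -34
d = sqrt(6² + (-34)²) = sqrt(36 + 1156) = sqrt(1192) = 34.53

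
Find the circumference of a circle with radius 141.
Circumference = 2 * pi * r
Circumference = 2 * pi * 141
Circumference = 885.93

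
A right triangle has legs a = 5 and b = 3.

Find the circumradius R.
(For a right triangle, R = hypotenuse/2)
Hypotenuse c = √(5² + 3²) = √34 = 5.83095
R = c/2 = 2.915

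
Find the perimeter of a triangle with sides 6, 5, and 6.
Perimeter = sum of all sides
Perimeter = 6 + 5 + 6
Perimeter = 17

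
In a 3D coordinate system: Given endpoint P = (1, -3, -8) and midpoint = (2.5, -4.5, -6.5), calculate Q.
Q = (2×2.5 - 1, 2×(-4.5) - (-3), 2×(-6.5) - (-8)) = (4, -6, -5)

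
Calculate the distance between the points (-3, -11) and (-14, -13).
Using the distance formula: d = sqrt((x₂-x₁)² + (y₂-y₁)²)
dx = (-14) - (-3) = -11
dy = (-13) - (-11) = -2
d = sqrt((-11)² + (-2)²) = sqrt(121 + 4) = sqrt(125) = 11.18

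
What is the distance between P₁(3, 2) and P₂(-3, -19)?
Using the distance formula: d = sqrt((x₂-x₁)² + (y₂-y₁)²)
dx = (-3) - 3 = -6
dy = (-19) - 2 = -21
d = sqrt((-6)² + (-21)²) = sqrt(36 + 441) = sqrt(477) = 21.84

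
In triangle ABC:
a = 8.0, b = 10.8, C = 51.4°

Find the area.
Using A = ½ab·sin(C):
A = ½·8.0·10.8·sin(51.4°) = ½·86.4·0.781520 = 33.76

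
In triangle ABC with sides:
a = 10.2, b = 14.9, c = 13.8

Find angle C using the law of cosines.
cos(C) = (a² + b² - c²)/(2ab)
cos(C) = (10.2² + 14.9² - 13.8²)/(2·10.2·14.9) = 135.61/303.96 = 0.446144
C = arccos(0.446144) = 63.5°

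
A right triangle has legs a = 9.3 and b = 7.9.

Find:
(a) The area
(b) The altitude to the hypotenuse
(a) Area = ½ab = ½·9.3·7.9 = 36.735
(b) Hypotenuse c = √(9.3² + 7.9²) = √148.9 = 12.2025
    Area = ½·c·h_c  →  h_c = 2·Area/c = 2·36.735/12.2025 = 6.021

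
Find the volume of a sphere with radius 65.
Volume = (4/3) * pi * r³
Volume = (4/3) * pi * 65³
Volume = (4/3) * pi * 274625
Volume = 1150346.51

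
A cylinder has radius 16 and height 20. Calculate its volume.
Volume = pi * r² * h
Volume = pi * 16² * 20
Volume = pi * 256 * 20
Volume = pi * 5120
Volume = 16084.95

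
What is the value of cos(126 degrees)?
cos(126 degrees) = -0.5878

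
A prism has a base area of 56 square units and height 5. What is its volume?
Volume = base area * height
Volume = 56 * 5
Volume = 280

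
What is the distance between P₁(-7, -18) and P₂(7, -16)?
Using the distance formula: d = sqrt((x₂-x₁)² + (y₂-y₁)²)
dx = 7 - (-7) = 14
dy = (-16) - (-18) = 2
d = sqrt(14² + 2²) = sqrt(196 + 4) = sqrt(200) = 14.14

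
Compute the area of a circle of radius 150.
Area = pi * r²
Area = pi * 150²
Area = pi * 22500
Area = 70685.83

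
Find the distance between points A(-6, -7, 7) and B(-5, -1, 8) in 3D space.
d = √[(1)² + (6)² + (1)²] = √38 = 6.164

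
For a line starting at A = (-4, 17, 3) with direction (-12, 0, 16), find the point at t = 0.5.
P(0.5) = (-4 + (-12)(0.5), 17 + 0(0.5), 3 + 16(0.5)) = (-10, 17, 11)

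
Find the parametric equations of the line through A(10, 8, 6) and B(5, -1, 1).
Direction vector d = B - A = (-5, -9, -5)
x = 10 - 5t, y = 8 - 9t, z = 6 - 5t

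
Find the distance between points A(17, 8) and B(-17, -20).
Using the distance formula: d = sqrt((x₂-x₁)² + (y₂-y₁)²)
dx = (-17) - 17 = -34
dy = (-20) - 8 = -28
d = sqrt((-34)² + (-28)²) = sqrt(1156 + 784) = sqrt(1940) = 44.05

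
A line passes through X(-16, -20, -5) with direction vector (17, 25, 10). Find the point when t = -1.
P(-1) = (-16 + 17(-1), -20 + 25(-1), -5 + 10(-1)) = (-33, -45, -15)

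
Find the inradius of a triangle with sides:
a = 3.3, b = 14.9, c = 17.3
s = (a+b+c)/2 = (3.3+14.9+17.3)/2 = 17.75
Area = √(s(s-a)(s-b)(s-c)) = √(17.75·14.45·2.85·0.45) = 18.1368
r = Area/s = 18.1368/17.75 = 1.022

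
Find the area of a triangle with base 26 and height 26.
Area = (1/2) * base * height
Area = (1/2) * 26 * 26
Area = 338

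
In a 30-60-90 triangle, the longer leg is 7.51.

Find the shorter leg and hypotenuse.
In a 30-60-90 triangle, sides are in ratio 1 : √3 : 2.
Long leg = short leg·√3  →  short leg = 7.51/√3 = 4.336
Hypotenuse = 2·(short leg) = 2·7.51/√3 = 8.672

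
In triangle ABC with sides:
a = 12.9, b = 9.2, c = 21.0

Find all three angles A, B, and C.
By the law of cosines:
cos(A) = (b² + c² - a²)/(2bc) = 0.929684  →  A = 21.61°
cos(B) = (a² + c² - b²)/(2ac) = 0.964876  →  B = 15.23°
cos(C) = (a² + b² - c²)/(2ab) = -0.800261  →  C = 143.2°
Check: A + B + C = 180.0° ✓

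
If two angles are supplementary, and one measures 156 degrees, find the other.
Supplementary angles sum to 180 degrees.
Other angle = 180 - 156
Other angle = 24 degrees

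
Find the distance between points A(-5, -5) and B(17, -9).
Using the distance formula: d = sqrt((x₂-x₁)² + (y₂-y₁)²)
dx = 17 - (-5) = 22
dy = (-9) - (-5) = -4
d = sqrt(22² + (-4)²) = sqrt(484 + 16) = sqrt(500) = 22.36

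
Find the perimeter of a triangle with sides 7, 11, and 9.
Perimeter = sum of all sides
Perimeter = 7 + 11 + 9
Perimeter = 27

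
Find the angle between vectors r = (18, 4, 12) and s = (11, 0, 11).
r·s = 330, |r|² = 484, |s|² = 242
cos θ = 330/√117128 ≈ 0.9642
θ ≈ 15.37°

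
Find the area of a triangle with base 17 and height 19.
Area = (1/2) * base * height
Area = (1/2) * 17 * 19
Area = 161.50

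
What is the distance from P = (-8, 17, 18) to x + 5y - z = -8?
d = |1(-8) + 5(17) + (-1)(18) - (-8)| / √(1² + 5² + (-1)²) = 67/√27 = 12.89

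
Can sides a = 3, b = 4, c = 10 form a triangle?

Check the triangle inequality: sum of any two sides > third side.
No: 3 + 4 = 7 is not > 10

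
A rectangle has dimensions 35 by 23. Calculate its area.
Area = length * width
Area = 35 * 23
Area = 805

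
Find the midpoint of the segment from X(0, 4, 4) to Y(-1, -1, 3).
Midpoint = ((0-1)/2, (4-1)/2, (4+3)/2) = (-0.5, 1.5, 3.5)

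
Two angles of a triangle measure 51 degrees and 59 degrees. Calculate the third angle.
Sum of angles in a triangle = 180 degrees
Third angle = 180 - 51 - 59
Third angle = 70 degrees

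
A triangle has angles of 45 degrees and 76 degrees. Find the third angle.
Sum of angles in a triangle = 180 degrees
Third angle = 180 - 45 - 76
Third angle = 59 degrees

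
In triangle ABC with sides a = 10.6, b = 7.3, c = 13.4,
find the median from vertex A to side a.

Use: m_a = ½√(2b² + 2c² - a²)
m_a = ½√(2·7.3² + 2·13.4² - 10.6²)
m_a = ½√(106.58 + 359.12 - 112.36) = ½√353.34 = 9.399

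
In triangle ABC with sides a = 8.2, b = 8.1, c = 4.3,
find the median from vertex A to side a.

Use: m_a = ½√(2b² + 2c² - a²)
m_a = ½√(2·8.1² + 2·4.3² - 8.2²)
m_a = ½√(131.22 + 36.98 - 67.24) = ½√100.96 = 5.024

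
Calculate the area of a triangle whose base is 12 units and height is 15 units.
Area = (1/2) * base * height
Area = (1/2) * 12 * 15
Area = 90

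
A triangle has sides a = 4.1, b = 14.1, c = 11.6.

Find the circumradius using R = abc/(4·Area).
s = (a+b+c)/2 = 14.9
Area = √(s(s-a)(s-b)(s-c)) = √(14.9·10.8·0.8·3.3) = 20.6114
R = abc/(4·Area) = (4.1·14.1·11.6)/(4·20.6114) = 670.596/82.4456 = 8.134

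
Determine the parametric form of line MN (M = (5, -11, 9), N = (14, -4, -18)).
Direction vector d = N - M = (9, 7, -27)
x = 5 + 9t, y = -11 + 7t, z = 9 - 27t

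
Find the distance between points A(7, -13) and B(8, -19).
Using the distance formula: d = sqrt((x₂-x₁)² + (y₂-y₁)²)
dx = 8 - 7 = 1
dy = (-19) - (-13) = -6
d = sqrt(1² + (-6)²) = sqrt(1 + 36) = sqrt(37) = 6.08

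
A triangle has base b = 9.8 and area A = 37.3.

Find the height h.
A = ½bh  →  h = 2A/b
h = 2·37.3/9.8 = 7.612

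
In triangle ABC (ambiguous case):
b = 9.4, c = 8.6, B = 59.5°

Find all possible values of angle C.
sin(C)/c = sin(B)/b  →  sin(C) = c·sin(B)/b = 8.6·sin(59.5°)/9.4 = 0.788299
C₁ = arcsin(0.788299) = 52.03°,  C₂ = 180° - C₁ = 127.97°
Check C₂: A = 180° - 59.5° - 127.97° = -7.47° ≤ 0, rejected
C = 52.03° (one solution)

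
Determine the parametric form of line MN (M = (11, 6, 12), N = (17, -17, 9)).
Direction vector d = N - M = (6, -23, -3)
x = 11 + 6t, y = 6 - 23t, z = 12 - 3t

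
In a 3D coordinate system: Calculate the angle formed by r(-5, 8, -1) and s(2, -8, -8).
r·s = -66, |r|² = 90, |s|² = 132
cos θ = -66/√11880 ≈ -0.6055
θ ≈ 127.3°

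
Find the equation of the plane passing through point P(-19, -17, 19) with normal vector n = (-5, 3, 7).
d = n·P = (-5)(-19) + (3)(-17) + (7)(19) = 177
Plane: -5x + 3y + 7z = 177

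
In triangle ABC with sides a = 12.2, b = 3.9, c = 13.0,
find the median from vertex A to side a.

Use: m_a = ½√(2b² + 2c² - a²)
m_a = ½√(2·3.9² + 2·13.0² - 12.2²)
m_a = ½√(30.42 + 338 - 148.84) = ½√219.58 = 7.409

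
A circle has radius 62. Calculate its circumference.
Circumference = 2 * pi * r
Circumference = 2 * pi * 62
Circumference = 389.56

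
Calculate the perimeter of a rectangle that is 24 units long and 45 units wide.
Perimeter = 2 * (length + width)
Perimeter = 2 * (24 + 45)
Perimeter = 2 * 69
Perimeter = 138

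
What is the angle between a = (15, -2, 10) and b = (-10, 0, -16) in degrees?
a·b = -310, |a|² = 329, |b|² = 356
cos θ = -310/√117124 ≈ -0.9058
θ ≈ 154.9°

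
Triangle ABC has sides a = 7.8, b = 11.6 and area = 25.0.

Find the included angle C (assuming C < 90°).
Area = ½ab·sin(C)  →  sin(C) = 2·Area/(ab)
sin(C) = 2·25.0/(7.8·11.6) = 0.552608
C = arcsin(0.552608) = 33.55°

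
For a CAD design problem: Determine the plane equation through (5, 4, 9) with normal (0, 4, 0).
d = n·P = (0)(5) + (4)(4) + (0)(9) = 16
Plane: 4y = 16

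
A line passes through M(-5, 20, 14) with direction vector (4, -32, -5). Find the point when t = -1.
P(-1) = (-5 + 4(-1), 20 + (-32)(-1), 14 + (-5)(-1)) = (-9, 52, 19)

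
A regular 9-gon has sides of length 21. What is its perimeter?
Perimeter = number of sides * side length
Perimeter = 9 * 21
Perimeter = 189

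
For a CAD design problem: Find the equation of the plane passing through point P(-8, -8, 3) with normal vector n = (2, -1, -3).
d = n·P = (2)(-8) + (-1)(-8) + (-3)(3) = -17
Plane: 2x - y - 3z = -17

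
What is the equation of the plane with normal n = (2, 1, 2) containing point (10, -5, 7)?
d = n·P = (2)(10) + (1)(-5) + (2)(7) = 29
Plane: 2x + y + 2z = 29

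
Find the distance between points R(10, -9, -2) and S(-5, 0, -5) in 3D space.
d = √[(-15)² + (9)² + (-3)²] = √315 = 17.75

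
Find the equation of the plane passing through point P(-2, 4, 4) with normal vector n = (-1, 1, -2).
d = n·P = (-1)(-2) + (1)(4) + (-2)(4) = -2
Plane: -x + y - 2z = -2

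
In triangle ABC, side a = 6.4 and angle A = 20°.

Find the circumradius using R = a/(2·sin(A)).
R = a/(2·sin(A)) = 6.4/(2·sin(20°))
R = 6.4/(2·0.342020) = 6.4/0.684040 = 9.356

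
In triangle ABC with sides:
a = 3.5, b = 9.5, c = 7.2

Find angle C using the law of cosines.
cos(C) = (a² + b² - c²)/(2ab)
cos(C) = (3.5² + 9.5² - 7.2²)/(2·3.5·9.5) = 50.66/66.5 = 0.761805
C = arccos(0.761805) = 40.38°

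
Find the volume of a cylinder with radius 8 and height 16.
Volume = pi * r² * h
Volume = pi * 8² * 16
Volume = pi * 64 * 16
Volume = pi * 1024
Volume = 3216.99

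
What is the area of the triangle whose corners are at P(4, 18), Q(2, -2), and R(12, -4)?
Using the coordinate formula: Area = (1/2)|x₁(y₂-y₃) + x₂(y₃-y₁) + x₃(y₁-y₂)|
Area = (1/2)|4((-2)-(-4)) + 2((-4)-18) + 12(18-(-2))|
Area = (1/2)|4*2 + 2*(-22) + 12*20|
Area = (1/2)|8 + (-44) + 240|
Area = (1/2)*204 = 102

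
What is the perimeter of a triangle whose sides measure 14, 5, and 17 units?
Perimeter = sum of all sides
Perimeter = 14 + 5 + 17
Perimeter = 36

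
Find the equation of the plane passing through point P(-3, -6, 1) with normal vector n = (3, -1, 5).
d = n·P = (3)(-3) + (-1)(-6) + (5)(1) = 2
Plane: 3x - y + 5z = 2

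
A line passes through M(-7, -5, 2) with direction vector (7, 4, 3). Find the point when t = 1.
P(1) = (-7 + 7(1), -5 + 4(1), 2 + 3(1)) = (0, -1, 5)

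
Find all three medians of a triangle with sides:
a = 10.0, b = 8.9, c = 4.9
Using m_x = ½√(2y² + 2z² - x²):
m_a = ½√(2·8.9² + 2·4.9² - 10.0²) = ½√106.44 = 5.158
m_b = ½√(2·10.0² + 2·4.9² - 8.9²) = ½√168.81 = 6.496
m_c = ½√(2·10.0² + 2·8.9² - 4.9²) = ½√334.41 = 9.143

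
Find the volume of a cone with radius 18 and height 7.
Volume = (1/3) * pi * r² * h
Volume = (1/3) * pi * 18² * 7
Volume = (1/3) * pi * 324 * 7
Volume = (1/3) * pi * 2268
Volume = 2375.04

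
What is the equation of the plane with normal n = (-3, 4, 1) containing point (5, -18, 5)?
d = n·P = (-3)(5) + (4)(-18) + (1)(5) = -82
Plane: -3x + 4y + z = -82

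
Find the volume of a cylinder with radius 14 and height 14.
Volume = pi * r² * h
Volume = pi * 14² * 14
Volume = pi * 196 * 14
Volume = pi * 2744
Volume = 8620.53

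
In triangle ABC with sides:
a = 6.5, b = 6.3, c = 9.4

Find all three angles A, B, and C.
By the law of cosines:
cos(A) = (b² + c² - a²)/(2bc) = 0.724417  →  A = 43.58°
cos(B) = (a² + c² - b²)/(2ac) = 0.744026  →  B = 41.92°
cos(C) = (a² + b² - c²)/(2ab) = -0.078388  →  C = 94.5°
Check: A + B + C = 180.0° ✓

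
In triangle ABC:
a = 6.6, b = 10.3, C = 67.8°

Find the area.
Using A = ½ab·sin(C):
A = ½·6.6·10.3·sin(67.8°) = ½·67.98·0.925871 = 31.47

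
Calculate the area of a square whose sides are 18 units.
Area = s²
Area = 18²
Area = 324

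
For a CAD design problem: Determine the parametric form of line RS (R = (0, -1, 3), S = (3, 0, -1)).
Direction vector d = S - R = (3, 1, -4)
x = 0 + 3t, y = -1 + t, z = 3 - 4t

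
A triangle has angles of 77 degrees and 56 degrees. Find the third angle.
Sum of angles in a triangle = 180 degrees
Third angle = 180 - 77 - 56
Third angle = 47 degrees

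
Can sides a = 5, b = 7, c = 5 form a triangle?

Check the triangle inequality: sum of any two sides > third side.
Yes, triangle inequality satisfied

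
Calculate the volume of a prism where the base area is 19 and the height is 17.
Volume = base area * height
Volume = 19 * 17
Volume = 323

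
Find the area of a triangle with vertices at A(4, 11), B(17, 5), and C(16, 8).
Using the coordinate formula: Area = (1/2)|x₁(y₂-y₃) + x₂(y₃-y₁) + x₃(y₁-y₂)|
Area = (1/2)|4(5-8) + 17(8-11) + 16(11-5)|
Area = (1/2)|4*(-3) + 17*(-3) + 16*6|
Area = (1/2)|(-12) + (-51) + 96|
Area = (1/2)*33 = 16.50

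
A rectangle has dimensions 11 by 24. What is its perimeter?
Perimeter = 2 * (length + width)
Perimeter = 2 * (11 + 24)
Perimeter = 2 * 35
Perimeter = 70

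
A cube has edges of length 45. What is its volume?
Volume = s³
Volume = 45³
Volume = 91125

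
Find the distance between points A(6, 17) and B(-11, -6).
Using the distance formula: d = sqrt((x₂-x₁)² + (y₂-y₁)²)
dx = (-11) - 6 = -17
dy = (-6) - 17 = -23
d = sqrt((-17)² + (-23)²) = sqrt(289 + 529) = sqrt(818) = 28.60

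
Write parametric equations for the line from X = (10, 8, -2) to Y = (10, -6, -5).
Direction vector d = Y - X = (0, -14, -3)
x = 10, y = 8 - 14t, z = -2 - 3t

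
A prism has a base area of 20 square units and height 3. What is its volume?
Volume = base area * height
Volume = 20 * 3
Volume = 60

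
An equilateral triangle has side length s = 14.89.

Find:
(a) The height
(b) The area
(a) Height h = s·√3/2 = 14.89·√3/2 = 12.9
(b) Area = (√3/4)·s² = (√3/4)·14.89² = (√3/4)·221.712 = 96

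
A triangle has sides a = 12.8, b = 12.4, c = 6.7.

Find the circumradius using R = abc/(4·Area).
s = (a+b+c)/2 = 15.95
Area = √(s(s-a)(s-b)(s-c)) = √(15.95·3.15·3.55·9.25) = 40.6182
R = abc/(4·Area) = (12.8·12.4·6.7)/(4·40.6182) = 1063.424/162.4728 = 6.545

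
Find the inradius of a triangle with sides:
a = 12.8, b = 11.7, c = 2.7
s = (a+b+c)/2 = (12.8+11.7+2.7)/2 = 13.6
Area = √(s(s-a)(s-b)(s-c)) = √(13.6·0.8·1.9·10.9) = 15.0108
r = Area/s = 15.0108/13.6 = 1.104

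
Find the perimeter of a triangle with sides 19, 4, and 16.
Perimeter = sum of all sides
Perimeter = 19 + 4 + 16
Perimeter = 39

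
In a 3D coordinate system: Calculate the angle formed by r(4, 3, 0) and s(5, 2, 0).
r·s = 26, |r|² = 25, |s|² = 29
cos θ = 26/√725 ≈ 0.9656
θ ≈ 15.07°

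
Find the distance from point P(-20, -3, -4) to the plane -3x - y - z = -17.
d = |(-3)(-20) + (-1)(-3) + (-1)(-4) - (-17)| / √((-3)² + (-1)² + (-1)²) = 84/√11 = 25.33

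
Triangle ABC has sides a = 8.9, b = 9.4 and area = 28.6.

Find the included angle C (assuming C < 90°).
Area = ½ab·sin(C)  →  sin(C) = 2·Area/(ab)
sin(C) = 2·28.6/(8.9·9.4) = 0.683720
C = arcsin(0.683720) = 43.14°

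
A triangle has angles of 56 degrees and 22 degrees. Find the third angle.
Sum of angles in a triangle = 180 degrees
Third angle = 180 - 56 - 22
Third angle = 102 degrees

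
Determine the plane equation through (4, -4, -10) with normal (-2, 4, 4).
d = n·P = (-2)(4) + (4)(-4) + (4)(-10) = -64
Plane: -2x + 4y + 4z = -64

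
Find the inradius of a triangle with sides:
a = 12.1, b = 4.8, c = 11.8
s = (a+b+c)/2 = (12.1+4.8+11.8)/2 = 14.35
Area = √(s(s-a)(s-b)(s-c)) = √(14.35·2.25·9.55·2.55) = 28.0407
r = Area/s = 28.0407/14.35 = 1.954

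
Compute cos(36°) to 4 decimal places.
cos(36 degrees) = 0.809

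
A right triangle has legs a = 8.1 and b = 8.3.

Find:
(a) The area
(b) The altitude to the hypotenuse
(a) Area = ½ab = ½·8.1·8.3 = 33.615
(b) Hypotenuse c = √(8.1² + 8.3²) = √134.5 = 11.5974
    Area = ½·c·h_c  →  h_c = 2·Area/c = 2·33.615/11.5974 = 5.797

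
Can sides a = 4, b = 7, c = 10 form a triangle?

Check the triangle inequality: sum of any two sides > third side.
Yes, triangle inequality satisfied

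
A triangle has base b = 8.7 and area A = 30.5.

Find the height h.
A = ½bh  →  h = 2A/b
h = 2·30.5/8.7 = 7.011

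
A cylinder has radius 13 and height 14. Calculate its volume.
Volume = pi * r² * h
Volume = pi * 13² * 14
Volume = pi * 169 * 14
Volume = pi * 2366
Volume = 7433.01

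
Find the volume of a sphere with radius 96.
Volume = (4/3) * pi * r³
Volume = (4/3) * pi * 96³
Volume = (4/3) * pi * 884736
Volume = 3705973.49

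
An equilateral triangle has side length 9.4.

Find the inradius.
For an equilateral triangle, r = s/(2√3) where s is the side.
r = 9.4/(2√3) = 9.4/3.464102 = 2.714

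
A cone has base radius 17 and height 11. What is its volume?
Volume = (1/3) * pi * r² * h
Volume = (1/3) * pi * 17² * 11
Volume = (1/3) * pi * 289 * 11
Volume = (1/3) * pi * 3179
Volume = 3329.04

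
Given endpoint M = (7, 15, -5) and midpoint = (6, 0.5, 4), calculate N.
N = (2×6 - 7, 2×0.5 - 15, 2×4 - (-5)) = (5, -14, 13)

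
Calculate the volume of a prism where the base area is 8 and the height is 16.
Volume = base area * height
Volume = 8 * 16
Volume = 128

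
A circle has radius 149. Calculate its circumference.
Circumference = 2 * pi * r
Circumference = 2 * pi * 149
Circumference = 936.19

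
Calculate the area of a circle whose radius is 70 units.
Area = pi * r²
Area = pi * 70²
Area = pi * 4900
Area = 15393.80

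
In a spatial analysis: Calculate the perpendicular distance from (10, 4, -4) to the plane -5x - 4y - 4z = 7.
d = |(-5)(10) + (-4)(4) + (-4)(-4) - (7)| / √((-5)² + (-4)² + (-4)²) = 57/√57 = 7.55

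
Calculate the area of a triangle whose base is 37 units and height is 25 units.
Area = (1/2) * base * height
Area = (1/2) * 37 * 25
Area = 462.50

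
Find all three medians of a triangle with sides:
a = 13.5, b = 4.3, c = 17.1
Using m_x = ½√(2y² + 2z² - x²):
m_a = ½√(2·4.3² + 2·17.1² - 13.5²) = ½√439.55 = 10.48
m_b = ½√(2·13.5² + 2·17.1² - 4.3²) = ½√930.83 = 15.25
m_c = ½√(2·13.5² + 2·4.3² - 17.1²) = ½√109.07 = 5.222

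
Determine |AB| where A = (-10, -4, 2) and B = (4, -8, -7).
d = √[(14)² + (-4)² + (-9)²] = √293 = 17.12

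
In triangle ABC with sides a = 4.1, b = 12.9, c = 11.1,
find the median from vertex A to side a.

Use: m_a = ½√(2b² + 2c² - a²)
m_a = ½√(2·12.9² + 2·11.1² - 4.1²)
m_a = ½√(332.82 + 246.42 - 16.81) = ½√562.43 = 11.86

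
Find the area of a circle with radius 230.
Area = pi * r²
Area = pi * 230²
Area = pi * 52900
Area = 166190.25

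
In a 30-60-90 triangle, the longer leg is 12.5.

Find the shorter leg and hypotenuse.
In a 30-60-90 triangle, sides are in ratio 1 : √3 : 2.
Long leg = short leg·√3  →  short leg = 12.5/√3 = 7.217
Hypotenuse = 2·(short leg) = 2·12.5/√3 = 14.43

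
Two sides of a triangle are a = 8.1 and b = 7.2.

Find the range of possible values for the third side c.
By the triangle inequality: |a - b| < c < a + b
|8.1 - 7.2| < c < 8.1 + 7.2
0.9 < c < 15.3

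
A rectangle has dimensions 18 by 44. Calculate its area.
Area = length * width
Area = 18 * 44
Area = 792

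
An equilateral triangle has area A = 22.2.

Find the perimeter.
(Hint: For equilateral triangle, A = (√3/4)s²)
A = (√3/4)s²  →  s² = 4A/√3 = 4·22.2/√3 = 51.2687
s = 7.16022
Perimeter = 3s = 21.48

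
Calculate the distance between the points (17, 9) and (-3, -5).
Using the distance formula: d = sqrt((x₂-x₁)² + (y₂-y₁)²)
dx = (-3) - 17 = -20
dy = (-5) - 9 = -14
d = sqrt((-20)² + (-14)²) = sqrt(400 + 196) = sqrt(596) = 24.41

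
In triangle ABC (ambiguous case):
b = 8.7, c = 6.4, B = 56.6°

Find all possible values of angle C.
sin(C)/c = sin(B)/b  →  sin(C) = c·sin(B)/b = 6.4·sin(56.6°)/8.7 = 0.614141
C₁ = arcsin(0.614141) = 37.89°,  C₂ = 180° - C₁ = 142.11°
Check C₂: A = 180° - 56.6° - 142.11° = -18.71° ≤ 0, rejected
C = 37.89° (one solution)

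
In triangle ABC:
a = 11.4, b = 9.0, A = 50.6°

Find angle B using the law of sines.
sin(B)/b = sin(A)/a
sin(B) = b·sin(A)/a = 9.0·sin(50.6°)/11.4 = 0.610053
B = arcsin(0.610053) = 37.59°  (b ≤ a, so B ≤ A and the acute solution is unique)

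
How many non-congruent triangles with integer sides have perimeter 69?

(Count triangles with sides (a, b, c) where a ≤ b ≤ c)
With a ≤ b ≤ c and a + b + c = 69, the triangle inequality a + b > c gives c < 69/2, so c ≤ 34.
Iterate a from 1 to ⌊p/3⌋ = 23; for each a, b ranges from a to ⌊(p−a)/2⌋ with c = p − a − b, keeping only c ≥ b.
Triples: (1, 34, 34), (2, 33, 34), (3, 32, 34), …
Count = 108 triangles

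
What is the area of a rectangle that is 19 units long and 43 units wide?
Area = length * width
Area = 19 * 43
Area = 817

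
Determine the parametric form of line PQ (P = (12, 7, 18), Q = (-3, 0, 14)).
Direction vector d = Q - P = (-15, -7, -4)
x = 12 - 15t, y = 7 - 7t, z = 18 - 4t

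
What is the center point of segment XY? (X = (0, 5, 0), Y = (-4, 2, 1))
Midpoint = ((0-4)/2, (5+2)/2, (0+1)/2) = (-2, 3.5, 0.5)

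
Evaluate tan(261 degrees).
tan(261 degrees) = 6.3138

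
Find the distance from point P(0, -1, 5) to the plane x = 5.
d = |1(0) + 0(-1) + 0(5) - (5)| / √(1² + 0² + 0²) = 5/√1 = 5.0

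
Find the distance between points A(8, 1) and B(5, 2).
Using the distance formula: d = sqrt((x₂-x₁)² + (y₂-y₁)²)
dx = 5 - 8 = -3
dy = 2 - 1 = 1
d = sqrt((-3)² + 1²) = sqrt(9 + 1) = sqrt(10) = 3.16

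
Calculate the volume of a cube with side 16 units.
Volume = s³
Volume = 16³
Volume = 4096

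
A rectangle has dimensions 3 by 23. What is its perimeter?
Perimeter = 2 * (length + width)
Perimeter = 2 * (3 + 23)
Perimeter = 2 * 26
Perimeter = 52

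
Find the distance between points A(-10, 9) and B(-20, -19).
Using the distance formula: d = sqrt((x₂-x₁)² + (y₂-y₁)²)
dx = (-20) - (-10) = -10
dy = (-19) - 9 = -28
d = sqrt((-10)² + (-28)²) = sqrt(100 + 784) = sqrt(884) = 29.73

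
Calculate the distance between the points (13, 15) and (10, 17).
Using the distance formula: d = sqrt((x₂-x₁)² + (y₂-y₁)²)
dx = 10 - 13 = -3
dy = 17 - 15 = 2
d = sqrt((-3)² + 2²) = sqrt(9 + 4) = sqrt(13) = 3.61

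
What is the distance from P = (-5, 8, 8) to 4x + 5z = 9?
d = |4(-5) + 0(8) + 5(8) - (9)| / √(4² + 0² + 5²) = 11/√41 = 1.718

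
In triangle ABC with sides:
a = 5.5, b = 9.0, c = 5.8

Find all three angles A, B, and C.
By the law of cosines:
cos(A) = (b² + c² - a²)/(2bc) = 0.808333  →  A = 36.07°
cos(B) = (a² + c² - b²)/(2ac) = -0.268182  →  B = 105.6°
cos(C) = (a² + b² - c²)/(2ab) = 0.783939  →  C = 38.38°
Check: A + B + C = 180.0° ✓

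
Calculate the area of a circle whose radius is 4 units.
Area = pi * r²
Area = pi * 4²
Area = pi * 16
Area = 50.27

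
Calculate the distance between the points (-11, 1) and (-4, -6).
Using the distance formula: d = sqrt((x₂-x₁)² + (y₂-y₁)²)
dx = (-4) - (-11) = 7
dy = (-6) - 1 = -7
d = sqrt(7² + (-7)²) = sqrt(49 + 49) = sqrt(98) = 9.90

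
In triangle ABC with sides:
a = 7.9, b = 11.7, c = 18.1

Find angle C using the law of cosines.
cos(C) = (a² + b² - c²)/(2ab)
cos(C) = (7.9² + 11.7² - 18.1²)/(2·7.9·11.7) = -128.31/184.86 = -0.694093
C = arccos(-0.694093) = 134°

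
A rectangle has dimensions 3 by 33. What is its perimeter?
Perimeter = 2 * (length + width)
Perimeter = 2 * (3 + 33)
Perimeter = 2 * 36
Perimeter = 72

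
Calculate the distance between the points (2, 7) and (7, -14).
Using the distance formula: d = sqrt((x₂-x₁)² + (y₂-y₁)²)
dx = 7 - 2 = 5
dy = (-14) - 7 = -21
d = sqrt(5² + (-21)²) = sqrt(25 + 441) = sqrt(466) = 21.59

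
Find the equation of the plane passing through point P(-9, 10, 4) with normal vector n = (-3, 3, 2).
d = n·P = (-3)(-9) + (3)(10) + (2)(4) = 65
Plane: -3x + 3y + 2z = 65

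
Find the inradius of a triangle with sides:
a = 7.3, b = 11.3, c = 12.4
s = (a+b+c)/2 = (7.3+11.3+12.4)/2 = 15.5
Area = √(s(s-a)(s-b)(s-c)) = √(15.5·8.2·4.2·3.1) = 40.6797
r = Area/s = 40.6797/15.5 = 2.624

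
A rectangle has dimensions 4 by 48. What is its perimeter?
Perimeter = 2 * (length + width)
Perimeter = 2 * (4 + 48)
Perimeter = 2 * 52
Perimeter = 104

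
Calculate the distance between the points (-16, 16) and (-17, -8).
Using the distance formula: d = sqrt((x₂-x₁)² + (y₂-y₁)²)
dx = (-17) - (-16) = -1
dy = (-8) - 16 = -24
d = sqrt((-1)² + (-24)²) = sqrt(1 + 576) = sqrt(577) = 24.02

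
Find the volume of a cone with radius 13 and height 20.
Volume = (1/3) * pi * r² * h
Volume = (1/3) * pi * 13² * 20
Volume = (1/3) * pi * 169 * 20
Volume = (1/3) * pi * 3380
Volume = 3539.53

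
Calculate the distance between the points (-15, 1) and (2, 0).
Using the distance formula: d = sqrt((x₂-x₁)² + (y₂-y₁)²)
dx = 2 - (-15) = 17
dy = 0 - 1 = -1
d = sqrt(17² + (-1)²) = sqrt(289 + 1) = sqrt(290) = 17.03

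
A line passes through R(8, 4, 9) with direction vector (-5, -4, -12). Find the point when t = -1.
P(-1) = (8 + (-5)(-1), 4 + (-4)(-1), 9 + (-12)(-1)) = (13, 8, 21)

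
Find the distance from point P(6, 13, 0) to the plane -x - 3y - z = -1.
d = |(-1)(6) + (-3)(13) + (-1)(0) - (-1)| / √((-1)² + (-3)² + (-1)²) = 44/√11 = 13.27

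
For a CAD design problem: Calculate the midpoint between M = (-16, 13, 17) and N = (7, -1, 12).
Midpoint = ((-16+7)/2, (13-1)/2, (17+12)/2) = (-4.5, 6, 14.5)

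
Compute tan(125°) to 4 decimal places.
tan(125 degrees) = -1.4281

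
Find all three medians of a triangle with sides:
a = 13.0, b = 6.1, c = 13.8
Using m_x = ½√(2y² + 2z² - x²):
m_a = ½√(2·6.1² + 2·13.8² - 13.0²) = ½√286.3 = 8.46
m_b = ½√(2·13.0² + 2·13.8² - 6.1²) = ½√681.67 = 13.05
m_c = ½√(2·13.0² + 2·6.1² - 13.8²) = ½√221.98 = 7.449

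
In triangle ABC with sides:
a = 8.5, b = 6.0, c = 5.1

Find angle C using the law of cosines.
cos(C) = (a² + b² - c²)/(2ab)
cos(C) = (8.5² + 6.0² - 5.1²)/(2·8.5·6.0) = 82.24/102 = 0.806275
C = arccos(0.806275) = 36.27°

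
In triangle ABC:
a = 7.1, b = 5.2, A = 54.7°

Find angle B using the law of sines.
sin(B)/b = sin(A)/a
sin(B) = b·sin(A)/a = 5.2·sin(54.7°)/7.1 = 0.597735
B = arcsin(0.597735) = 36.71°  (b ≤ a, so B ≤ A and the acute solution is unique)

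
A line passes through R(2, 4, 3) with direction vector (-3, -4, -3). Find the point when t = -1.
P(-1) = (2 + (-3)(-1), 4 + (-4)(-1), 3 + (-3)(-1)) = (5, 8, 6)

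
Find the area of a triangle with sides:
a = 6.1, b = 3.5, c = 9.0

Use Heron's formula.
s = (a+b+c)/2 = (6.1+3.5+9.0)/2 = 9.3
A = √(s(s-a)(s-b)(s-c)) = √(9.3·3.2·5.8·0.3)
A = √51.7824 = 7.196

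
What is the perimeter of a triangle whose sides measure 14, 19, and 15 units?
Perimeter = sum of all sides
Perimeter = 14 + 19 + 15
Perimeter = 48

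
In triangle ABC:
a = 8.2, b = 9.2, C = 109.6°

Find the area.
Using A = ½ab·sin(C):
A = ½·8.2·9.2·sin(109.6°) = ½·75.44·0.942057 = 35.53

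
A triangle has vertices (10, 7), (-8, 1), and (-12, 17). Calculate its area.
Using the coordinate formula: Area = (1/2)|x₁(y₂-y₃) + x₂(y₃-y₁) + x₃(y₁-y₂)|
Area = (1/2)|10(1-17) + (-8)(17-7) + (-12)(7-1)|
Area = (1/2)|10*(-16) + (-8)*10 + (-12)*6|
Area = (1/2)|(-160) + (-80) + (-72)|
Area = (1/2)*312 = 156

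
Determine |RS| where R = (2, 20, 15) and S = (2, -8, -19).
d = √[(0)² + (-28)² + (-34)²] = √1940 = 44.05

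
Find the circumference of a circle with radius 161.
Circumference = 2 * pi * r
Circumference = 2 * pi * 161
Circumference = 1011.59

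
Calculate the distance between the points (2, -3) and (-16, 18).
Using the distance formula: d = sqrt((x₂-x₁)² + (y₂-y₁)²)
dx = (-16) - 2 = -18
dy = 18 - (-3) = 21
d = sqrt((-18)² + 21²) = sqrt(324 + 441) = sqrt(765) = 27.66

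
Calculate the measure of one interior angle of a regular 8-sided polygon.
Interior angle of a regular n-gon = (n-2)*180/n
Interior angle = (8-2)*180/8
Interior angle = 6*180/8
Interior angle = 1080/8
Interior angle = 135 degrees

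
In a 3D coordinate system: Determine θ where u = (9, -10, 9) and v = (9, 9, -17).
u·v = -162, |u|² = 262, |v|² = 451
cos θ = -162/√118162 ≈ -0.4713
θ ≈ 118.1°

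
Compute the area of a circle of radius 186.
Area = pi * r²
Area = pi * 186²
Area = pi * 34596
Area = 108686.54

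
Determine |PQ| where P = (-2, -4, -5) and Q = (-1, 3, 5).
d = √[(1)² + (7)² + (10)²] = √150 = 12.25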